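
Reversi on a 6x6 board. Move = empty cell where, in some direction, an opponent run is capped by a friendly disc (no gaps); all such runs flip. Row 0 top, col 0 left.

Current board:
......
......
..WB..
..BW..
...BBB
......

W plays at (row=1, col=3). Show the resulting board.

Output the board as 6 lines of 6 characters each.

Answer: ......
...W..
..WW..
..BW..
...BBB
......

Derivation:
Place W at (1,3); scan 8 dirs for brackets.
Dir NW: first cell '.' (not opp) -> no flip
Dir N: first cell '.' (not opp) -> no flip
Dir NE: first cell '.' (not opp) -> no flip
Dir W: first cell '.' (not opp) -> no flip
Dir E: first cell '.' (not opp) -> no flip
Dir SW: first cell 'W' (not opp) -> no flip
Dir S: opp run (2,3) capped by W -> flip
Dir SE: first cell '.' (not opp) -> no flip
All flips: (2,3)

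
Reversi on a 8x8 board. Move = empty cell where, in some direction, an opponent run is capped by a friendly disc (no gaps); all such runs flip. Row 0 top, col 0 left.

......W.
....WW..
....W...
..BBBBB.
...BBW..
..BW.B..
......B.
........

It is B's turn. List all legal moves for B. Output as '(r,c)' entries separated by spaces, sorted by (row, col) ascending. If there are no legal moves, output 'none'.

Answer: (0,4) (1,3) (4,6) (5,4) (5,6) (6,2) (6,3)

Derivation:
(0,3): no bracket -> illegal
(0,4): flips 2 -> legal
(0,5): no bracket -> illegal
(0,7): no bracket -> illegal
(1,3): flips 1 -> legal
(1,6): no bracket -> illegal
(1,7): no bracket -> illegal
(2,3): no bracket -> illegal
(2,5): no bracket -> illegal
(2,6): no bracket -> illegal
(4,2): no bracket -> illegal
(4,6): flips 1 -> legal
(5,4): flips 2 -> legal
(5,6): flips 1 -> legal
(6,2): flips 1 -> legal
(6,3): flips 1 -> legal
(6,4): no bracket -> illegal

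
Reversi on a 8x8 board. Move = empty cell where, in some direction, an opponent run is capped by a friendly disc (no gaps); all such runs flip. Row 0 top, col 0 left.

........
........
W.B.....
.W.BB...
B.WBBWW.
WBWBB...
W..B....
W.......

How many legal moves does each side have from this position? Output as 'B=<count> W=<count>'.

-- B to move --
(1,0): no bracket -> illegal
(1,1): no bracket -> illegal
(2,1): no bracket -> illegal
(3,0): no bracket -> illegal
(3,2): no bracket -> illegal
(3,5): no bracket -> illegal
(3,6): flips 1 -> legal
(3,7): no bracket -> illegal
(4,1): flips 2 -> legal
(4,7): flips 2 -> legal
(5,5): no bracket -> illegal
(5,6): flips 1 -> legal
(5,7): no bracket -> illegal
(6,1): flips 1 -> legal
(6,2): no bracket -> illegal
(7,1): no bracket -> illegal
B mobility = 5
-- W to move --
(1,1): no bracket -> illegal
(1,2): no bracket -> illegal
(1,3): flips 1 -> legal
(2,1): no bracket -> illegal
(2,3): flips 1 -> legal
(2,4): flips 1 -> legal
(2,5): flips 2 -> legal
(3,0): flips 1 -> legal
(3,2): no bracket -> illegal
(3,5): no bracket -> illegal
(4,1): no bracket -> illegal
(5,5): flips 2 -> legal
(6,1): no bracket -> illegal
(6,2): no bracket -> illegal
(6,4): flips 1 -> legal
(6,5): no bracket -> illegal
(7,2): flips 2 -> legal
(7,3): no bracket -> illegal
(7,4): flips 1 -> legal
W mobility = 9

Answer: B=5 W=9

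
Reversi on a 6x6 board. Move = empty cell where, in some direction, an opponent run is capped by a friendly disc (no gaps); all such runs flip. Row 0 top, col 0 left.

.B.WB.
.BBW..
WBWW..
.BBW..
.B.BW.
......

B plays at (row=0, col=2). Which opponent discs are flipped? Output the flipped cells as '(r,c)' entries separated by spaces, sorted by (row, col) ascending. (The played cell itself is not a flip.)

Dir NW: edge -> no flip
Dir N: edge -> no flip
Dir NE: edge -> no flip
Dir W: first cell 'B' (not opp) -> no flip
Dir E: opp run (0,3) capped by B -> flip
Dir SW: first cell 'B' (not opp) -> no flip
Dir S: first cell 'B' (not opp) -> no flip
Dir SE: opp run (1,3), next='.' -> no flip

Answer: (0,3)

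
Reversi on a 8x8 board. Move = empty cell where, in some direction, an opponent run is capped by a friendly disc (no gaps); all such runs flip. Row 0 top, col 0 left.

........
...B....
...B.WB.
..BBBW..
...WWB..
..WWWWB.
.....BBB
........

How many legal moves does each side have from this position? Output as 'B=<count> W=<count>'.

-- B to move --
(1,4): no bracket -> illegal
(1,5): flips 2 -> legal
(1,6): flips 1 -> legal
(2,4): flips 1 -> legal
(3,6): flips 1 -> legal
(4,1): no bracket -> illegal
(4,2): flips 2 -> legal
(4,6): no bracket -> illegal
(5,1): flips 4 -> legal
(6,1): flips 2 -> legal
(6,2): flips 3 -> legal
(6,3): flips 3 -> legal
(6,4): flips 2 -> legal
B mobility = 10
-- W to move --
(0,2): no bracket -> illegal
(0,3): flips 3 -> legal
(0,4): no bracket -> illegal
(1,2): no bracket -> illegal
(1,4): no bracket -> illegal
(1,5): no bracket -> illegal
(1,6): no bracket -> illegal
(1,7): flips 1 -> legal
(2,1): flips 1 -> legal
(2,2): flips 1 -> legal
(2,4): flips 1 -> legal
(2,7): flips 1 -> legal
(3,1): flips 3 -> legal
(3,6): flips 1 -> legal
(3,7): no bracket -> illegal
(4,1): no bracket -> illegal
(4,2): no bracket -> illegal
(4,6): flips 1 -> legal
(4,7): no bracket -> illegal
(5,7): flips 1 -> legal
(6,4): no bracket -> illegal
(7,4): no bracket -> illegal
(7,5): flips 1 -> legal
(7,6): flips 1 -> legal
(7,7): flips 1 -> legal
W mobility = 13

Answer: B=10 W=13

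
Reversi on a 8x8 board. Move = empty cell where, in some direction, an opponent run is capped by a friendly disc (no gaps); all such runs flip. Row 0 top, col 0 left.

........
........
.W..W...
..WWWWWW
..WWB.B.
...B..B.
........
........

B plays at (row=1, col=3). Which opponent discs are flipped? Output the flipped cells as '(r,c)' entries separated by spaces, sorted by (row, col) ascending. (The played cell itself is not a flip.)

Answer: (2,4) (3,5)

Derivation:
Dir NW: first cell '.' (not opp) -> no flip
Dir N: first cell '.' (not opp) -> no flip
Dir NE: first cell '.' (not opp) -> no flip
Dir W: first cell '.' (not opp) -> no flip
Dir E: first cell '.' (not opp) -> no flip
Dir SW: first cell '.' (not opp) -> no flip
Dir S: first cell '.' (not opp) -> no flip
Dir SE: opp run (2,4) (3,5) capped by B -> flip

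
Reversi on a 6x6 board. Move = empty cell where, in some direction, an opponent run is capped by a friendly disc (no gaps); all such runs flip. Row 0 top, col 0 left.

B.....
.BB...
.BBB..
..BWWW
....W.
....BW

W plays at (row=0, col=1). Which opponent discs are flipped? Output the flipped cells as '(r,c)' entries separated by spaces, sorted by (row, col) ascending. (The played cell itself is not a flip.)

Dir NW: edge -> no flip
Dir N: edge -> no flip
Dir NE: edge -> no flip
Dir W: opp run (0,0), next=edge -> no flip
Dir E: first cell '.' (not opp) -> no flip
Dir SW: first cell '.' (not opp) -> no flip
Dir S: opp run (1,1) (2,1), next='.' -> no flip
Dir SE: opp run (1,2) (2,3) capped by W -> flip

Answer: (1,2) (2,3)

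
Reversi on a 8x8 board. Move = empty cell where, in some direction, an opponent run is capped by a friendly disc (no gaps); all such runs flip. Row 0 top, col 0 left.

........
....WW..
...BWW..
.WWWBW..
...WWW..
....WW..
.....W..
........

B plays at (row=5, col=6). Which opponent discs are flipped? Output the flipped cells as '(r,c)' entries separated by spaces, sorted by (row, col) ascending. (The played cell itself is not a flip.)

Dir NW: opp run (4,5) capped by B -> flip
Dir N: first cell '.' (not opp) -> no flip
Dir NE: first cell '.' (not opp) -> no flip
Dir W: opp run (5,5) (5,4), next='.' -> no flip
Dir E: first cell '.' (not opp) -> no flip
Dir SW: opp run (6,5), next='.' -> no flip
Dir S: first cell '.' (not opp) -> no flip
Dir SE: first cell '.' (not opp) -> no flip

Answer: (4,5)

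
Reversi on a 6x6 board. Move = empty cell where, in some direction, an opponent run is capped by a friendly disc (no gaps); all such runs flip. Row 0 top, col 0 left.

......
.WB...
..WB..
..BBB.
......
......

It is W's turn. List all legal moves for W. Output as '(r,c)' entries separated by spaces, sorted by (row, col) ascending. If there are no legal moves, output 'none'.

(0,1): no bracket -> illegal
(0,2): flips 1 -> legal
(0,3): no bracket -> illegal
(1,3): flips 1 -> legal
(1,4): no bracket -> illegal
(2,1): no bracket -> illegal
(2,4): flips 1 -> legal
(2,5): no bracket -> illegal
(3,1): no bracket -> illegal
(3,5): no bracket -> illegal
(4,1): no bracket -> illegal
(4,2): flips 1 -> legal
(4,3): no bracket -> illegal
(4,4): flips 1 -> legal
(4,5): no bracket -> illegal

Answer: (0,2) (1,3) (2,4) (4,2) (4,4)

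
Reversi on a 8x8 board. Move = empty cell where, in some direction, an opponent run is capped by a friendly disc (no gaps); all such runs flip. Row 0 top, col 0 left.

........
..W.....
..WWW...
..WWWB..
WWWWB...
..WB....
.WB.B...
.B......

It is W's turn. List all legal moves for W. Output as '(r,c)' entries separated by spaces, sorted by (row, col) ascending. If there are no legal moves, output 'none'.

Answer: (3,6) (4,5) (4,6) (5,4) (5,5) (6,3) (7,2) (7,5)

Derivation:
(2,5): no bracket -> illegal
(2,6): no bracket -> illegal
(3,6): flips 1 -> legal
(4,5): flips 1 -> legal
(4,6): flips 1 -> legal
(5,1): no bracket -> illegal
(5,4): flips 2 -> legal
(5,5): flips 1 -> legal
(6,0): no bracket -> illegal
(6,3): flips 2 -> legal
(6,5): no bracket -> illegal
(7,0): no bracket -> illegal
(7,2): flips 1 -> legal
(7,3): no bracket -> illegal
(7,4): no bracket -> illegal
(7,5): flips 2 -> legal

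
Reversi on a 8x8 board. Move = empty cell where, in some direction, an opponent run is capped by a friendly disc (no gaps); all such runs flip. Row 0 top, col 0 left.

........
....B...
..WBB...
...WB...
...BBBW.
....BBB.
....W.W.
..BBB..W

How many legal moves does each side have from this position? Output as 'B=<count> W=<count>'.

-- B to move --
(1,1): flips 2 -> legal
(1,2): no bracket -> illegal
(1,3): no bracket -> illegal
(2,1): flips 1 -> legal
(3,1): no bracket -> illegal
(3,2): flips 1 -> legal
(3,5): no bracket -> illegal
(3,6): flips 1 -> legal
(3,7): flips 1 -> legal
(4,2): flips 1 -> legal
(4,7): flips 1 -> legal
(5,3): no bracket -> illegal
(5,7): no bracket -> illegal
(6,3): no bracket -> illegal
(6,5): no bracket -> illegal
(6,7): no bracket -> illegal
(7,5): no bracket -> illegal
(7,6): flips 1 -> legal
B mobility = 8
-- W to move --
(0,3): no bracket -> illegal
(0,4): flips 5 -> legal
(0,5): no bracket -> illegal
(1,2): no bracket -> illegal
(1,3): flips 1 -> legal
(1,5): flips 1 -> legal
(2,5): flips 2 -> legal
(3,2): no bracket -> illegal
(3,5): flips 1 -> legal
(3,6): no bracket -> illegal
(4,2): flips 3 -> legal
(4,7): no bracket -> illegal
(5,2): no bracket -> illegal
(5,3): flips 1 -> legal
(5,7): no bracket -> illegal
(6,1): no bracket -> illegal
(6,2): no bracket -> illegal
(6,3): no bracket -> illegal
(6,5): no bracket -> illegal
(6,7): no bracket -> illegal
(7,1): no bracket -> illegal
(7,5): no bracket -> illegal
W mobility = 7

Answer: B=8 W=7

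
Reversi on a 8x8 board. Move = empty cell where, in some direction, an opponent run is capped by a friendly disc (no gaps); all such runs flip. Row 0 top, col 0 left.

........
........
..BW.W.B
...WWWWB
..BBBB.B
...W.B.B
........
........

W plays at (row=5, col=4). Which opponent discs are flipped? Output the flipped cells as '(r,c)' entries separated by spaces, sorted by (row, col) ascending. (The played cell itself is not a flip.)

Dir NW: opp run (4,3), next='.' -> no flip
Dir N: opp run (4,4) capped by W -> flip
Dir NE: opp run (4,5) capped by W -> flip
Dir W: first cell 'W' (not opp) -> no flip
Dir E: opp run (5,5), next='.' -> no flip
Dir SW: first cell '.' (not opp) -> no flip
Dir S: first cell '.' (not opp) -> no flip
Dir SE: first cell '.' (not opp) -> no flip

Answer: (4,4) (4,5)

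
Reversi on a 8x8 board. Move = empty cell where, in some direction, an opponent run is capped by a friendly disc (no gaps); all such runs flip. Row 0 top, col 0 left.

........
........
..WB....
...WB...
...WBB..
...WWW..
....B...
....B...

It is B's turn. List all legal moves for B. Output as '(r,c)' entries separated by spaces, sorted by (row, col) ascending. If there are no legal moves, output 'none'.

(1,1): flips 2 -> legal
(1,2): no bracket -> illegal
(1,3): no bracket -> illegal
(2,1): flips 1 -> legal
(2,4): no bracket -> illegal
(3,1): no bracket -> illegal
(3,2): flips 1 -> legal
(4,2): flips 2 -> legal
(4,6): flips 1 -> legal
(5,2): flips 1 -> legal
(5,6): no bracket -> illegal
(6,2): flips 1 -> legal
(6,3): flips 4 -> legal
(6,5): flips 1 -> legal
(6,6): flips 1 -> legal

Answer: (1,1) (2,1) (3,2) (4,2) (4,6) (5,2) (6,2) (6,3) (6,5) (6,6)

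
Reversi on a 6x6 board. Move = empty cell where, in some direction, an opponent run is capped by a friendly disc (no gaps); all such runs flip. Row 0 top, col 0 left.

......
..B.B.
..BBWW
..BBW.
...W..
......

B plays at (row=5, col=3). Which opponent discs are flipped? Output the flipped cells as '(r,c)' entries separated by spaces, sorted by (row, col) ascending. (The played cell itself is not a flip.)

Answer: (4,3)

Derivation:
Dir NW: first cell '.' (not opp) -> no flip
Dir N: opp run (4,3) capped by B -> flip
Dir NE: first cell '.' (not opp) -> no flip
Dir W: first cell '.' (not opp) -> no flip
Dir E: first cell '.' (not opp) -> no flip
Dir SW: edge -> no flip
Dir S: edge -> no flip
Dir SE: edge -> no flip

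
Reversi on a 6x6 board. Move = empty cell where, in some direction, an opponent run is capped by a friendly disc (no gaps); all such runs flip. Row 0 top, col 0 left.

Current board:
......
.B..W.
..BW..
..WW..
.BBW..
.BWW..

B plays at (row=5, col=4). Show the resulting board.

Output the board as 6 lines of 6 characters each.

Place B at (5,4); scan 8 dirs for brackets.
Dir NW: opp run (4,3) (3,2), next='.' -> no flip
Dir N: first cell '.' (not opp) -> no flip
Dir NE: first cell '.' (not opp) -> no flip
Dir W: opp run (5,3) (5,2) capped by B -> flip
Dir E: first cell '.' (not opp) -> no flip
Dir SW: edge -> no flip
Dir S: edge -> no flip
Dir SE: edge -> no flip
All flips: (5,2) (5,3)

Answer: ......
.B..W.
..BW..
..WW..
.BBW..
.BBBB.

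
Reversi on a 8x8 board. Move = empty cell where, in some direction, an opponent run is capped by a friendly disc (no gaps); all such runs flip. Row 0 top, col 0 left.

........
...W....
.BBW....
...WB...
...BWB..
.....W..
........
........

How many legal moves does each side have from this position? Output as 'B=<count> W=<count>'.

-- B to move --
(0,2): no bracket -> illegal
(0,3): flips 3 -> legal
(0,4): flips 1 -> legal
(1,2): flips 1 -> legal
(1,4): no bracket -> illegal
(2,4): flips 1 -> legal
(3,2): flips 1 -> legal
(3,5): no bracket -> illegal
(4,2): no bracket -> illegal
(4,6): no bracket -> illegal
(5,3): no bracket -> illegal
(5,4): flips 1 -> legal
(5,6): no bracket -> illegal
(6,4): no bracket -> illegal
(6,5): flips 1 -> legal
(6,6): flips 3 -> legal
B mobility = 8
-- W to move --
(1,0): no bracket -> illegal
(1,1): flips 1 -> legal
(1,2): no bracket -> illegal
(2,0): flips 2 -> legal
(2,4): flips 1 -> legal
(2,5): no bracket -> illegal
(3,0): no bracket -> illegal
(3,1): flips 1 -> legal
(3,2): no bracket -> illegal
(3,5): flips 2 -> legal
(3,6): no bracket -> illegal
(4,2): flips 1 -> legal
(4,6): flips 1 -> legal
(5,2): no bracket -> illegal
(5,3): flips 1 -> legal
(5,4): no bracket -> illegal
(5,6): flips 2 -> legal
W mobility = 9

Answer: B=8 W=9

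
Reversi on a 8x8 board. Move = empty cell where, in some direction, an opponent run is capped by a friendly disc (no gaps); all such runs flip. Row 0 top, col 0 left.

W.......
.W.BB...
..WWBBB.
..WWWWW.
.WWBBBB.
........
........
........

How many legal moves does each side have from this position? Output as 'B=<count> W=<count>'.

-- B to move --
(0,1): no bracket -> illegal
(0,2): no bracket -> illegal
(1,0): no bracket -> illegal
(1,2): flips 2 -> legal
(2,0): no bracket -> illegal
(2,1): flips 3 -> legal
(2,7): flips 1 -> legal
(3,0): no bracket -> illegal
(3,1): flips 1 -> legal
(3,7): no bracket -> illegal
(4,0): flips 2 -> legal
(4,7): flips 1 -> legal
(5,0): flips 3 -> legal
(5,1): flips 2 -> legal
(5,2): no bracket -> illegal
(5,3): no bracket -> illegal
B mobility = 8
-- W to move --
(0,2): flips 2 -> legal
(0,3): flips 3 -> legal
(0,4): flips 3 -> legal
(0,5): flips 1 -> legal
(1,2): no bracket -> illegal
(1,5): flips 2 -> legal
(1,6): flips 2 -> legal
(1,7): flips 1 -> legal
(2,7): flips 3 -> legal
(3,7): no bracket -> illegal
(4,7): flips 4 -> legal
(5,2): flips 1 -> legal
(5,3): flips 2 -> legal
(5,4): flips 3 -> legal
(5,5): flips 2 -> legal
(5,6): flips 2 -> legal
(5,7): flips 1 -> legal
W mobility = 15

Answer: B=8 W=15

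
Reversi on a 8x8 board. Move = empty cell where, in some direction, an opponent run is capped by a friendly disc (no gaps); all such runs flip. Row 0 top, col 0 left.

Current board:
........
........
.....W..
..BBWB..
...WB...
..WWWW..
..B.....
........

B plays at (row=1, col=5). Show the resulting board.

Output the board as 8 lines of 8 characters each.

Answer: ........
.....B..
.....B..
..BBWB..
...WB...
..WWWW..
..B.....
........

Derivation:
Place B at (1,5); scan 8 dirs for brackets.
Dir NW: first cell '.' (not opp) -> no flip
Dir N: first cell '.' (not opp) -> no flip
Dir NE: first cell '.' (not opp) -> no flip
Dir W: first cell '.' (not opp) -> no flip
Dir E: first cell '.' (not opp) -> no flip
Dir SW: first cell '.' (not opp) -> no flip
Dir S: opp run (2,5) capped by B -> flip
Dir SE: first cell '.' (not opp) -> no flip
All flips: (2,5)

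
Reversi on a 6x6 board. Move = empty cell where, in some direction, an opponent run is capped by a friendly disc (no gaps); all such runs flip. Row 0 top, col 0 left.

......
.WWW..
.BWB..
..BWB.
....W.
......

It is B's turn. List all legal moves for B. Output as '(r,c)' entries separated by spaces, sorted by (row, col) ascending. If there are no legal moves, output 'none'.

(0,0): no bracket -> illegal
(0,1): flips 2 -> legal
(0,2): flips 2 -> legal
(0,3): flips 2 -> legal
(0,4): no bracket -> illegal
(1,0): no bracket -> illegal
(1,4): no bracket -> illegal
(2,0): no bracket -> illegal
(2,4): no bracket -> illegal
(3,1): no bracket -> illegal
(3,5): no bracket -> illegal
(4,2): no bracket -> illegal
(4,3): flips 1 -> legal
(4,5): no bracket -> illegal
(5,3): no bracket -> illegal
(5,4): flips 1 -> legal
(5,5): no bracket -> illegal

Answer: (0,1) (0,2) (0,3) (4,3) (5,4)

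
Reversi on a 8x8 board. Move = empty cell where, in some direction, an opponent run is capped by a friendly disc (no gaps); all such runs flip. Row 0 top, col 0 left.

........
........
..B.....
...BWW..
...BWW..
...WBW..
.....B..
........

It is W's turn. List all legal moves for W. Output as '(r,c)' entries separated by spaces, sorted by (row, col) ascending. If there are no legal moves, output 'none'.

(1,1): flips 2 -> legal
(1,2): no bracket -> illegal
(1,3): no bracket -> illegal
(2,1): no bracket -> illegal
(2,3): flips 2 -> legal
(2,4): no bracket -> illegal
(3,1): no bracket -> illegal
(3,2): flips 1 -> legal
(4,2): flips 1 -> legal
(5,2): flips 1 -> legal
(5,6): no bracket -> illegal
(6,3): flips 1 -> legal
(6,4): flips 1 -> legal
(6,6): no bracket -> illegal
(7,4): no bracket -> illegal
(7,5): flips 1 -> legal
(7,6): no bracket -> illegal

Answer: (1,1) (2,3) (3,2) (4,2) (5,2) (6,3) (6,4) (7,5)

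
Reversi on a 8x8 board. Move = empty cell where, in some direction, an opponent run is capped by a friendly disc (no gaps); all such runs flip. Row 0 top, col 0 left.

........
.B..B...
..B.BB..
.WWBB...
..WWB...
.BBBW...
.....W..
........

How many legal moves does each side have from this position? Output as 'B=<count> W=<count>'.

-- B to move --
(2,0): flips 2 -> legal
(2,1): no bracket -> illegal
(2,3): no bracket -> illegal
(3,0): flips 2 -> legal
(4,0): flips 1 -> legal
(4,1): flips 2 -> legal
(4,5): no bracket -> illegal
(5,5): flips 1 -> legal
(5,6): no bracket -> illegal
(6,3): no bracket -> illegal
(6,4): flips 1 -> legal
(6,6): no bracket -> illegal
(7,4): no bracket -> illegal
(7,5): no bracket -> illegal
(7,6): no bracket -> illegal
B mobility = 6
-- W to move --
(0,0): no bracket -> illegal
(0,1): no bracket -> illegal
(0,2): no bracket -> illegal
(0,3): no bracket -> illegal
(0,4): flips 4 -> legal
(0,5): no bracket -> illegal
(1,0): no bracket -> illegal
(1,2): flips 1 -> legal
(1,3): flips 1 -> legal
(1,5): flips 2 -> legal
(1,6): flips 2 -> legal
(2,0): no bracket -> illegal
(2,1): no bracket -> illegal
(2,3): flips 1 -> legal
(2,6): no bracket -> illegal
(3,5): flips 2 -> legal
(3,6): no bracket -> illegal
(4,0): no bracket -> illegal
(4,1): no bracket -> illegal
(4,5): flips 1 -> legal
(5,0): flips 3 -> legal
(5,5): no bracket -> illegal
(6,0): flips 1 -> legal
(6,1): flips 1 -> legal
(6,2): flips 1 -> legal
(6,3): flips 1 -> legal
(6,4): flips 1 -> legal
W mobility = 14

Answer: B=6 W=14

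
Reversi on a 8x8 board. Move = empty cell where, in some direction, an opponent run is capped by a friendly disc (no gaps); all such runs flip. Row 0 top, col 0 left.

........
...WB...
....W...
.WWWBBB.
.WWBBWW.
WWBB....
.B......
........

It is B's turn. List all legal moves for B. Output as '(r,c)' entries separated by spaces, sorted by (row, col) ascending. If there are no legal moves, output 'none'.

(0,2): flips 2 -> legal
(0,3): no bracket -> illegal
(0,4): no bracket -> illegal
(1,2): flips 1 -> legal
(1,5): no bracket -> illegal
(2,0): flips 2 -> legal
(2,1): flips 4 -> legal
(2,2): flips 3 -> legal
(2,3): flips 1 -> legal
(2,5): no bracket -> illegal
(3,0): flips 4 -> legal
(3,7): no bracket -> illegal
(4,0): flips 2 -> legal
(4,7): flips 2 -> legal
(5,4): flips 1 -> legal
(5,5): flips 1 -> legal
(5,6): flips 2 -> legal
(5,7): flips 1 -> legal
(6,0): no bracket -> illegal
(6,2): no bracket -> illegal

Answer: (0,2) (1,2) (2,0) (2,1) (2,2) (2,3) (3,0) (4,0) (4,7) (5,4) (5,5) (5,6) (5,7)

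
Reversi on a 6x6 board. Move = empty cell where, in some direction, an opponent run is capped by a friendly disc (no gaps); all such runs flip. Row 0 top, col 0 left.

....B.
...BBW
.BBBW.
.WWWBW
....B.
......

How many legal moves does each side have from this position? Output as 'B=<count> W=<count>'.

Answer: B=6 W=10

Derivation:
-- B to move --
(0,5): no bracket -> illegal
(2,0): no bracket -> illegal
(2,5): flips 1 -> legal
(3,0): flips 3 -> legal
(4,0): flips 1 -> legal
(4,1): flips 2 -> legal
(4,2): flips 1 -> legal
(4,3): flips 2 -> legal
(4,5): no bracket -> illegal
B mobility = 6
-- W to move --
(0,2): flips 1 -> legal
(0,3): flips 2 -> legal
(0,5): flips 2 -> legal
(1,0): flips 1 -> legal
(1,1): flips 2 -> legal
(1,2): flips 3 -> legal
(2,0): flips 3 -> legal
(2,5): no bracket -> illegal
(3,0): no bracket -> illegal
(4,3): no bracket -> illegal
(4,5): no bracket -> illegal
(5,3): flips 1 -> legal
(5,4): flips 2 -> legal
(5,5): flips 1 -> legal
W mobility = 10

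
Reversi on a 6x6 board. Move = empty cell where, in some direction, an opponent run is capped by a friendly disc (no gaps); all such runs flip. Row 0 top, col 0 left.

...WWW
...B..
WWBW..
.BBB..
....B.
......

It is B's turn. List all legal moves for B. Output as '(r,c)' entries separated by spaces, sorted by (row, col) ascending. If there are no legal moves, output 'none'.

(0,2): no bracket -> illegal
(1,0): flips 1 -> legal
(1,1): flips 1 -> legal
(1,2): no bracket -> illegal
(1,4): flips 1 -> legal
(1,5): no bracket -> illegal
(2,4): flips 1 -> legal
(3,0): no bracket -> illegal
(3,4): no bracket -> illegal

Answer: (1,0) (1,1) (1,4) (2,4)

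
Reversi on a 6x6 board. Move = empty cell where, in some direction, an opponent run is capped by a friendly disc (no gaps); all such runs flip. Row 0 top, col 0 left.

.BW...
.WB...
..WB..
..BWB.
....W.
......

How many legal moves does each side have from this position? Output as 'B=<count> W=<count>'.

Answer: B=5 W=6

Derivation:
-- B to move --
(0,0): no bracket -> illegal
(0,3): flips 1 -> legal
(1,0): flips 1 -> legal
(1,3): no bracket -> illegal
(2,0): no bracket -> illegal
(2,1): flips 2 -> legal
(2,4): no bracket -> illegal
(3,1): no bracket -> illegal
(3,5): no bracket -> illegal
(4,2): no bracket -> illegal
(4,3): flips 1 -> legal
(4,5): no bracket -> illegal
(5,3): no bracket -> illegal
(5,4): flips 1 -> legal
(5,5): no bracket -> illegal
B mobility = 5
-- W to move --
(0,0): flips 1 -> legal
(0,3): no bracket -> illegal
(1,0): no bracket -> illegal
(1,3): flips 2 -> legal
(1,4): no bracket -> illegal
(2,1): no bracket -> illegal
(2,4): flips 2 -> legal
(2,5): no bracket -> illegal
(3,1): flips 1 -> legal
(3,5): flips 1 -> legal
(4,1): no bracket -> illegal
(4,2): flips 1 -> legal
(4,3): no bracket -> illegal
(4,5): no bracket -> illegal
W mobility = 6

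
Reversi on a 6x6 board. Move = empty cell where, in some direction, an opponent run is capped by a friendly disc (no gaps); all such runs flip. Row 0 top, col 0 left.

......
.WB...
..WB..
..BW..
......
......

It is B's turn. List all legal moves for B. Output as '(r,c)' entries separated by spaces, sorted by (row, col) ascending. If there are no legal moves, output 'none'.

(0,0): no bracket -> illegal
(0,1): no bracket -> illegal
(0,2): no bracket -> illegal
(1,0): flips 1 -> legal
(1,3): no bracket -> illegal
(2,0): no bracket -> illegal
(2,1): flips 1 -> legal
(2,4): no bracket -> illegal
(3,1): no bracket -> illegal
(3,4): flips 1 -> legal
(4,2): no bracket -> illegal
(4,3): flips 1 -> legal
(4,4): no bracket -> illegal

Answer: (1,0) (2,1) (3,4) (4,3)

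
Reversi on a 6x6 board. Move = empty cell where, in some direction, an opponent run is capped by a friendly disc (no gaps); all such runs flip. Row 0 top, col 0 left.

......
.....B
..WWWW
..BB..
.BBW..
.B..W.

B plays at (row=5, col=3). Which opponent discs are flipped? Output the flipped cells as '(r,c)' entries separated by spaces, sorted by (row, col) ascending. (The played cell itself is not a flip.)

Dir NW: first cell 'B' (not opp) -> no flip
Dir N: opp run (4,3) capped by B -> flip
Dir NE: first cell '.' (not opp) -> no flip
Dir W: first cell '.' (not opp) -> no flip
Dir E: opp run (5,4), next='.' -> no flip
Dir SW: edge -> no flip
Dir S: edge -> no flip
Dir SE: edge -> no flip

Answer: (4,3)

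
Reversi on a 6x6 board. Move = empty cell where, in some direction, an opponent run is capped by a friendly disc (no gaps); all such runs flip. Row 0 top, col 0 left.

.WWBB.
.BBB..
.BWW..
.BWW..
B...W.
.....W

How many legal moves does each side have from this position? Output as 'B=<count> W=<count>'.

Answer: B=5 W=7

Derivation:
-- B to move --
(0,0): flips 2 -> legal
(1,0): no bracket -> illegal
(1,4): no bracket -> illegal
(2,4): flips 2 -> legal
(3,4): flips 3 -> legal
(3,5): no bracket -> illegal
(4,1): no bracket -> illegal
(4,2): flips 2 -> legal
(4,3): flips 3 -> legal
(4,5): no bracket -> illegal
(5,3): no bracket -> illegal
(5,4): no bracket -> illegal
B mobility = 5
-- W to move --
(0,0): flips 1 -> legal
(0,5): flips 2 -> legal
(1,0): flips 1 -> legal
(1,4): no bracket -> illegal
(1,5): no bracket -> illegal
(2,0): flips 2 -> legal
(2,4): flips 1 -> legal
(3,0): flips 1 -> legal
(4,1): flips 3 -> legal
(4,2): no bracket -> illegal
(5,0): no bracket -> illegal
(5,1): no bracket -> illegal
W mobility = 7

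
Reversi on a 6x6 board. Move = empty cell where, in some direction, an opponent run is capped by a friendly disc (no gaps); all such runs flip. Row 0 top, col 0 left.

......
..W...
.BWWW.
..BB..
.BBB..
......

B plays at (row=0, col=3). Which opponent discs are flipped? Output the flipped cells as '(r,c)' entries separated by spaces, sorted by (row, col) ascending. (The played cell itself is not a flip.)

Answer: (1,2)

Derivation:
Dir NW: edge -> no flip
Dir N: edge -> no flip
Dir NE: edge -> no flip
Dir W: first cell '.' (not opp) -> no flip
Dir E: first cell '.' (not opp) -> no flip
Dir SW: opp run (1,2) capped by B -> flip
Dir S: first cell '.' (not opp) -> no flip
Dir SE: first cell '.' (not opp) -> no flip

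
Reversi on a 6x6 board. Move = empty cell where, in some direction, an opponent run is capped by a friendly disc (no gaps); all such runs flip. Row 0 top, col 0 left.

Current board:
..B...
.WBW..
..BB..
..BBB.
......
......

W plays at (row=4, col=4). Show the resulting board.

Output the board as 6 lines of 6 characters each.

Place W at (4,4); scan 8 dirs for brackets.
Dir NW: opp run (3,3) (2,2) capped by W -> flip
Dir N: opp run (3,4), next='.' -> no flip
Dir NE: first cell '.' (not opp) -> no flip
Dir W: first cell '.' (not opp) -> no flip
Dir E: first cell '.' (not opp) -> no flip
Dir SW: first cell '.' (not opp) -> no flip
Dir S: first cell '.' (not opp) -> no flip
Dir SE: first cell '.' (not opp) -> no flip
All flips: (2,2) (3,3)

Answer: ..B...
.WBW..
..WB..
..BWB.
....W.
......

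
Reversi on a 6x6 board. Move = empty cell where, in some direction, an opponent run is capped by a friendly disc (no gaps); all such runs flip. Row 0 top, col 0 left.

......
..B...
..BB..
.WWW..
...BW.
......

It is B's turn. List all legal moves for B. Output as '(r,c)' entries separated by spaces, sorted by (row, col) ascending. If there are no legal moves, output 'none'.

(2,0): no bracket -> illegal
(2,1): flips 1 -> legal
(2,4): no bracket -> illegal
(3,0): no bracket -> illegal
(3,4): no bracket -> illegal
(3,5): no bracket -> illegal
(4,0): flips 1 -> legal
(4,1): flips 1 -> legal
(4,2): flips 1 -> legal
(4,5): flips 1 -> legal
(5,3): no bracket -> illegal
(5,4): no bracket -> illegal
(5,5): flips 2 -> legal

Answer: (2,1) (4,0) (4,1) (4,2) (4,5) (5,5)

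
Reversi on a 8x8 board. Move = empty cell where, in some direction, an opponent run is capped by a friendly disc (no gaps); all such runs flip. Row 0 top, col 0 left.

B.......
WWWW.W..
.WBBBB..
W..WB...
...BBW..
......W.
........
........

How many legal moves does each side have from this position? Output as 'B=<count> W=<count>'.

-- B to move --
(0,1): flips 1 -> legal
(0,2): flips 2 -> legal
(0,3): flips 1 -> legal
(0,4): flips 1 -> legal
(0,5): flips 1 -> legal
(0,6): flips 1 -> legal
(1,4): no bracket -> illegal
(1,6): no bracket -> illegal
(2,0): flips 2 -> legal
(2,6): no bracket -> illegal
(3,1): no bracket -> illegal
(3,2): flips 1 -> legal
(3,5): no bracket -> illegal
(3,6): no bracket -> illegal
(4,0): no bracket -> illegal
(4,1): no bracket -> illegal
(4,2): flips 1 -> legal
(4,6): flips 1 -> legal
(4,7): no bracket -> illegal
(5,4): no bracket -> illegal
(5,5): no bracket -> illegal
(5,7): no bracket -> illegal
(6,5): no bracket -> illegal
(6,6): no bracket -> illegal
(6,7): flips 2 -> legal
B mobility = 11
-- W to move --
(0,1): no bracket -> illegal
(1,4): no bracket -> illegal
(1,6): no bracket -> illegal
(2,6): flips 4 -> legal
(3,1): flips 1 -> legal
(3,2): flips 1 -> legal
(3,5): flips 3 -> legal
(3,6): no bracket -> illegal
(4,2): flips 2 -> legal
(5,2): no bracket -> illegal
(5,3): flips 1 -> legal
(5,4): no bracket -> illegal
(5,5): flips 1 -> legal
W mobility = 7

Answer: B=11 W=7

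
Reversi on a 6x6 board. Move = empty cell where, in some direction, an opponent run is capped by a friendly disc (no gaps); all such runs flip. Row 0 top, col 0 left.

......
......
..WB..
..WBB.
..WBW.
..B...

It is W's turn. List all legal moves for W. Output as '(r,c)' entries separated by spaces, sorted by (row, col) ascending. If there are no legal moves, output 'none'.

(1,2): no bracket -> illegal
(1,3): no bracket -> illegal
(1,4): flips 1 -> legal
(2,4): flips 3 -> legal
(2,5): no bracket -> illegal
(3,5): flips 2 -> legal
(4,1): no bracket -> illegal
(4,5): no bracket -> illegal
(5,1): no bracket -> illegal
(5,3): no bracket -> illegal
(5,4): flips 1 -> legal

Answer: (1,4) (2,4) (3,5) (5,4)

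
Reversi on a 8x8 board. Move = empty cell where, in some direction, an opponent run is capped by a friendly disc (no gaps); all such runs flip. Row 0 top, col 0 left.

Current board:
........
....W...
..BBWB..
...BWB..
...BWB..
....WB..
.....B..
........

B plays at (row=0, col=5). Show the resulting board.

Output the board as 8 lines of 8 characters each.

Answer: .....B..
....B...
..BBWB..
...BWB..
...BWB..
....WB..
.....B..
........

Derivation:
Place B at (0,5); scan 8 dirs for brackets.
Dir NW: edge -> no flip
Dir N: edge -> no flip
Dir NE: edge -> no flip
Dir W: first cell '.' (not opp) -> no flip
Dir E: first cell '.' (not opp) -> no flip
Dir SW: opp run (1,4) capped by B -> flip
Dir S: first cell '.' (not opp) -> no flip
Dir SE: first cell '.' (not opp) -> no flip
All flips: (1,4)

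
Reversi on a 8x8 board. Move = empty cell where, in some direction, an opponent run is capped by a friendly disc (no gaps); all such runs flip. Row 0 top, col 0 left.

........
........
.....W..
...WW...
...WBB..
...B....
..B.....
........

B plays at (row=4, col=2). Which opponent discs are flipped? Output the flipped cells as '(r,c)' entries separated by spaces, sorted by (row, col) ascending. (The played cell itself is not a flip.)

Answer: (4,3)

Derivation:
Dir NW: first cell '.' (not opp) -> no flip
Dir N: first cell '.' (not opp) -> no flip
Dir NE: opp run (3,3), next='.' -> no flip
Dir W: first cell '.' (not opp) -> no flip
Dir E: opp run (4,3) capped by B -> flip
Dir SW: first cell '.' (not opp) -> no flip
Dir S: first cell '.' (not opp) -> no flip
Dir SE: first cell 'B' (not opp) -> no flip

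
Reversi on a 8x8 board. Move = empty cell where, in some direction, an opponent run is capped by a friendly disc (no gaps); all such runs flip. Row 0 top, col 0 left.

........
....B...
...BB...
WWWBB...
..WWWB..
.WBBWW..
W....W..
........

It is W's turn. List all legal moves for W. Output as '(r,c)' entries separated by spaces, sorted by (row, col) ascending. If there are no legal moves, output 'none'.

Answer: (0,4) (0,5) (1,3) (1,5) (2,2) (2,5) (3,5) (3,6) (4,6) (6,1) (6,2) (6,3) (6,4)

Derivation:
(0,3): no bracket -> illegal
(0,4): flips 3 -> legal
(0,5): flips 2 -> legal
(1,2): no bracket -> illegal
(1,3): flips 2 -> legal
(1,5): flips 2 -> legal
(2,2): flips 1 -> legal
(2,5): flips 1 -> legal
(3,5): flips 3 -> legal
(3,6): flips 1 -> legal
(4,1): no bracket -> illegal
(4,6): flips 1 -> legal
(5,6): no bracket -> illegal
(6,1): flips 1 -> legal
(6,2): flips 2 -> legal
(6,3): flips 1 -> legal
(6,4): flips 1 -> legal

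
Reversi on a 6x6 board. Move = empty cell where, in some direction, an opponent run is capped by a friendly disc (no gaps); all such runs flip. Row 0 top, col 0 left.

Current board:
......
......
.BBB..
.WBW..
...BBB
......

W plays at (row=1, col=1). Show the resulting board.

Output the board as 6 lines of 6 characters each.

Answer: ......
.W....
.WWB..
.WBW..
...BBB
......

Derivation:
Place W at (1,1); scan 8 dirs for brackets.
Dir NW: first cell '.' (not opp) -> no flip
Dir N: first cell '.' (not opp) -> no flip
Dir NE: first cell '.' (not opp) -> no flip
Dir W: first cell '.' (not opp) -> no flip
Dir E: first cell '.' (not opp) -> no flip
Dir SW: first cell '.' (not opp) -> no flip
Dir S: opp run (2,1) capped by W -> flip
Dir SE: opp run (2,2) capped by W -> flip
All flips: (2,1) (2,2)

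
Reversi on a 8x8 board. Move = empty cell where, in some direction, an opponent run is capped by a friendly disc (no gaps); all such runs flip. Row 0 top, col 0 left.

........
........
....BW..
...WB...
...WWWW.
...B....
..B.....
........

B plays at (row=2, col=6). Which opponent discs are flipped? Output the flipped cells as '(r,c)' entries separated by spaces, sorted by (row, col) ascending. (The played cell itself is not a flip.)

Answer: (2,5)

Derivation:
Dir NW: first cell '.' (not opp) -> no flip
Dir N: first cell '.' (not opp) -> no flip
Dir NE: first cell '.' (not opp) -> no flip
Dir W: opp run (2,5) capped by B -> flip
Dir E: first cell '.' (not opp) -> no flip
Dir SW: first cell '.' (not opp) -> no flip
Dir S: first cell '.' (not opp) -> no flip
Dir SE: first cell '.' (not opp) -> no flip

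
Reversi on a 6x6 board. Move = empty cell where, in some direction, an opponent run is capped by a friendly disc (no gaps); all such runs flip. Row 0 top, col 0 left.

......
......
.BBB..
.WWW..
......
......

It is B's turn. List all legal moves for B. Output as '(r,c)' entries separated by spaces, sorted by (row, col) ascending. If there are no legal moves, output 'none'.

(2,0): no bracket -> illegal
(2,4): no bracket -> illegal
(3,0): no bracket -> illegal
(3,4): no bracket -> illegal
(4,0): flips 1 -> legal
(4,1): flips 2 -> legal
(4,2): flips 1 -> legal
(4,3): flips 2 -> legal
(4,4): flips 1 -> legal

Answer: (4,0) (4,1) (4,2) (4,3) (4,4)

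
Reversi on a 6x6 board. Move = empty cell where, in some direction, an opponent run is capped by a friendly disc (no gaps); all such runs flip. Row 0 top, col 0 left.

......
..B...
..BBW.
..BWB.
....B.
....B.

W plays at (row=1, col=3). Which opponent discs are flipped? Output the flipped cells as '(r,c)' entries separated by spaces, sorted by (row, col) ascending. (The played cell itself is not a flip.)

Dir NW: first cell '.' (not opp) -> no flip
Dir N: first cell '.' (not opp) -> no flip
Dir NE: first cell '.' (not opp) -> no flip
Dir W: opp run (1,2), next='.' -> no flip
Dir E: first cell '.' (not opp) -> no flip
Dir SW: opp run (2,2), next='.' -> no flip
Dir S: opp run (2,3) capped by W -> flip
Dir SE: first cell 'W' (not opp) -> no flip

Answer: (2,3)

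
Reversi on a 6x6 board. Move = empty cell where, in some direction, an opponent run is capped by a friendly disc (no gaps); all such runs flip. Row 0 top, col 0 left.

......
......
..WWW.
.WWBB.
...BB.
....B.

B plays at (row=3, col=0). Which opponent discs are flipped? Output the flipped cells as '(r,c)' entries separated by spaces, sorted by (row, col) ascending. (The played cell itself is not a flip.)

Answer: (3,1) (3,2)

Derivation:
Dir NW: edge -> no flip
Dir N: first cell '.' (not opp) -> no flip
Dir NE: first cell '.' (not opp) -> no flip
Dir W: edge -> no flip
Dir E: opp run (3,1) (3,2) capped by B -> flip
Dir SW: edge -> no flip
Dir S: first cell '.' (not opp) -> no flip
Dir SE: first cell '.' (not opp) -> no flip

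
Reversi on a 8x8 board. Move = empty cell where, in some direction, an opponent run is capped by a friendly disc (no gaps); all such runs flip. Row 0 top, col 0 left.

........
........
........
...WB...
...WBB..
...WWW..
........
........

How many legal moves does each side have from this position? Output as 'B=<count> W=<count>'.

-- B to move --
(2,2): flips 1 -> legal
(2,3): no bracket -> illegal
(2,4): no bracket -> illegal
(3,2): flips 1 -> legal
(4,2): flips 1 -> legal
(4,6): no bracket -> illegal
(5,2): flips 1 -> legal
(5,6): no bracket -> illegal
(6,2): flips 1 -> legal
(6,3): flips 1 -> legal
(6,4): flips 1 -> legal
(6,5): flips 1 -> legal
(6,6): flips 1 -> legal
B mobility = 9
-- W to move --
(2,3): no bracket -> illegal
(2,4): flips 2 -> legal
(2,5): flips 1 -> legal
(3,5): flips 3 -> legal
(3,6): flips 1 -> legal
(4,6): flips 2 -> legal
(5,6): no bracket -> illegal
W mobility = 5

Answer: B=9 W=5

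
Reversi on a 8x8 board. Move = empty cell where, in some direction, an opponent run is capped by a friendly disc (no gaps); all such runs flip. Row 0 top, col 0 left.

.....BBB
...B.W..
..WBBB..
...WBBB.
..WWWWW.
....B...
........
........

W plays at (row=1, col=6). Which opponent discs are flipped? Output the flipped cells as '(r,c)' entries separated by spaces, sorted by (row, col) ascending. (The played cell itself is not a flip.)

Dir NW: opp run (0,5), next=edge -> no flip
Dir N: opp run (0,6), next=edge -> no flip
Dir NE: opp run (0,7), next=edge -> no flip
Dir W: first cell 'W' (not opp) -> no flip
Dir E: first cell '.' (not opp) -> no flip
Dir SW: opp run (2,5) (3,4) capped by W -> flip
Dir S: first cell '.' (not opp) -> no flip
Dir SE: first cell '.' (not opp) -> no flip

Answer: (2,5) (3,4)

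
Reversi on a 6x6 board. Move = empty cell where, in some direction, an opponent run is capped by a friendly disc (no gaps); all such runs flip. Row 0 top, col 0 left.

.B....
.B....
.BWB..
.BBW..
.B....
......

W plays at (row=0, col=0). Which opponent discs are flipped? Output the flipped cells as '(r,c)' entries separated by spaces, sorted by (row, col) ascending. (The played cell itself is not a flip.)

Dir NW: edge -> no flip
Dir N: edge -> no flip
Dir NE: edge -> no flip
Dir W: edge -> no flip
Dir E: opp run (0,1), next='.' -> no flip
Dir SW: edge -> no flip
Dir S: first cell '.' (not opp) -> no flip
Dir SE: opp run (1,1) capped by W -> flip

Answer: (1,1)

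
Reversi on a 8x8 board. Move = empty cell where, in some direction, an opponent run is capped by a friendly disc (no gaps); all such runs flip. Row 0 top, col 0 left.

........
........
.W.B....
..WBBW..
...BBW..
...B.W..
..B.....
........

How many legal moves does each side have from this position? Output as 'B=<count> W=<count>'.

Answer: B=8 W=6

Derivation:
-- B to move --
(1,0): flips 2 -> legal
(1,1): no bracket -> illegal
(1,2): no bracket -> illegal
(2,0): no bracket -> illegal
(2,2): no bracket -> illegal
(2,4): no bracket -> illegal
(2,5): no bracket -> illegal
(2,6): flips 1 -> legal
(3,0): no bracket -> illegal
(3,1): flips 1 -> legal
(3,6): flips 1 -> legal
(4,1): flips 1 -> legal
(4,2): no bracket -> illegal
(4,6): flips 1 -> legal
(5,4): no bracket -> illegal
(5,6): flips 1 -> legal
(6,4): no bracket -> illegal
(6,5): no bracket -> illegal
(6,6): flips 1 -> legal
B mobility = 8
-- W to move --
(1,2): flips 2 -> legal
(1,3): no bracket -> illegal
(1,4): flips 1 -> legal
(2,2): flips 2 -> legal
(2,4): no bracket -> illegal
(2,5): no bracket -> illegal
(4,2): flips 2 -> legal
(5,1): no bracket -> illegal
(5,2): no bracket -> illegal
(5,4): flips 1 -> legal
(6,1): no bracket -> illegal
(6,3): no bracket -> illegal
(6,4): no bracket -> illegal
(7,1): flips 3 -> legal
(7,2): no bracket -> illegal
(7,3): no bracket -> illegal
W mobility = 6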